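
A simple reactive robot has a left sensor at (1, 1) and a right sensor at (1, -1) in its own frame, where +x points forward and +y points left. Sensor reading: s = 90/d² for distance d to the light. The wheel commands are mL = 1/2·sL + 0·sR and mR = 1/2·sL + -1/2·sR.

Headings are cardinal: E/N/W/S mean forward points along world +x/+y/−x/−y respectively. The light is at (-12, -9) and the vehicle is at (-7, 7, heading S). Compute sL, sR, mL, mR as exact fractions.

10/29 90/241 5/29 -100/6989

left sensor world pos  = (-6, 6); dL² = 261
right sensor world pos = (-8, 6); dR² = 241
sL = 90/261 = 10/29
sR = 90/241 = 90/241
mL = 1/2·sL + 0·sR = 5/29
mR = 1/2·sL + -1/2·sR = -100/6989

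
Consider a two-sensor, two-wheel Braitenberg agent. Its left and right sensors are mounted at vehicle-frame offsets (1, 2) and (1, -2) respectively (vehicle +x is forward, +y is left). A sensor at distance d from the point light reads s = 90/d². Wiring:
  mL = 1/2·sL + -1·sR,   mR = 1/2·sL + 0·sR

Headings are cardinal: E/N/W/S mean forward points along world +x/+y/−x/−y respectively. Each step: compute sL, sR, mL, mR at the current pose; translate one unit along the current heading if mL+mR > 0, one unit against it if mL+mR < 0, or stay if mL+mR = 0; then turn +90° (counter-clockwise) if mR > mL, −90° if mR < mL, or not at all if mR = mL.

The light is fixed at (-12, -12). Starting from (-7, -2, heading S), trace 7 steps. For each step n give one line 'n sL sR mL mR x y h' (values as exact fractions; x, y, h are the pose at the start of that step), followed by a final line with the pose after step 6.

n=0: pose=(-7,-2,S); sL=9/13, sR=1; mL=-17/26, mR=9/26; mL+mR=-4/13 → advance -1; mR−mL=1 → turn +1·90°
n=1: pose=(-7,-1,E); sL=18/41, sR=10/13; mL=-293/533, mR=9/41; mL+mR=-176/533 → advance -1; mR−mL=10/13 → turn +1·90°
n=2: pose=(-8,-1,N); sL=45/74, sR=1/2; mL=-29/148, mR=45/148; mL+mR=4/37 → advance +1; mR−mL=1/2 → turn +1·90°
n=3: pose=(-8,0,W); sL=90/109, sR=18/41; mL=-117/4469, mR=45/109; mL+mR=1728/4469 → advance +1; mR−mL=18/41 → turn +1·90°
n=4: pose=(-9,0,S); sL=45/73, sR=45/61; mL=-3825/8906, mR=45/146; mL+mR=-540/4453 → advance -1; mR−mL=45/61 → turn +1·90°
n=5: pose=(-9,1,E); sL=90/241, sR=90/137; mL=-15525/33017, mR=45/241; mL+mR=-9360/33017 → advance -1; mR−mL=90/137 → turn +1·90°
n=6: pose=(-10,1,N); sL=45/98, sR=45/106; mL=-2025/10388, mR=45/196; mL+mR=90/2597 → advance +1; mR−mL=45/106 → turn +1·90°

0 9/13 1 -17/26 9/26 -7 -2 S
1 18/41 10/13 -293/533 9/41 -7 -1 E
2 45/74 1/2 -29/148 45/148 -8 -1 N
3 90/109 18/41 -117/4469 45/109 -8 0 W
4 45/73 45/61 -3825/8906 45/146 -9 0 S
5 90/241 90/137 -15525/33017 45/241 -9 1 E
6 45/98 45/106 -2025/10388 45/196 -10 1 N
final -10 2 W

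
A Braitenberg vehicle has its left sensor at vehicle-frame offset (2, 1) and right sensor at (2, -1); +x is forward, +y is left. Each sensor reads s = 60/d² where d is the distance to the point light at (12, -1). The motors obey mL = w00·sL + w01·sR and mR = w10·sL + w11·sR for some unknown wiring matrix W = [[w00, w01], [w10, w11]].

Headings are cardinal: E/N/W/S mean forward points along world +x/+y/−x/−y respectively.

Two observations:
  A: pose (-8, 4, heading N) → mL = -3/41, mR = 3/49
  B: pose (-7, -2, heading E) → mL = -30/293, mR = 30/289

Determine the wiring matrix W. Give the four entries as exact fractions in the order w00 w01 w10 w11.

0 -1/2 1/2 0

obs A: pose=(-8,4,N) → sL=6/49, sR=6/41, mL=-3/41, mR=3/49
obs B: pose=(-7,-2,E) → sL=60/289, sR=60/293, mL=-30/293, mR=30/289
sensor matrix S = [[6/49, 6/41], [60/289, 60/293]]; det S = -902880/170116093
solve [mL_A; mL_B] = S·[w00; w01] and [mR_A; mR_B] = S·[w10; w11]:
  w00 = 0, w01 = -1/2, w10 = 1/2, w11 = 0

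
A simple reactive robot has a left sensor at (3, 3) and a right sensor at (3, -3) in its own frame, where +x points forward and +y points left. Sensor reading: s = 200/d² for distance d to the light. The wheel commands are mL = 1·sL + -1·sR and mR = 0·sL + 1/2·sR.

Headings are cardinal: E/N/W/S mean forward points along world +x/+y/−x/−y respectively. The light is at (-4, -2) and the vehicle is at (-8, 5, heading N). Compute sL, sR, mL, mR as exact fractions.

left sensor world pos  = (-11, 8); dL² = 149
right sensor world pos = (-5, 8); dR² = 101
sL = 200/149 = 200/149
sR = 200/101 = 200/101
mL = 1·sL + -1·sR = -9600/15049
mR = 0·sL + 1/2·sR = 100/101

200/149 200/101 -9600/15049 100/101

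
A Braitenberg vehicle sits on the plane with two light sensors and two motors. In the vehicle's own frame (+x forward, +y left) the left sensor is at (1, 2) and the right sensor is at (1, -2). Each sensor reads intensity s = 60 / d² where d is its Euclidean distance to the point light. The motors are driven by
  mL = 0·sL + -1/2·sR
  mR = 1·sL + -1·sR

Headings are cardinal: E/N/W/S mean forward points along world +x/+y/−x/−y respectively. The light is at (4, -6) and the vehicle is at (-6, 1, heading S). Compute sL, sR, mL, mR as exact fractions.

left sensor world pos  = (-4, 0); dL² = 100
right sensor world pos = (-8, 0); dR² = 180
sL = 60/100 = 3/5
sR = 60/180 = 1/3
mL = 0·sL + -1/2·sR = -1/6
mR = 1·sL + -1·sR = 4/15

3/5 1/3 -1/6 4/15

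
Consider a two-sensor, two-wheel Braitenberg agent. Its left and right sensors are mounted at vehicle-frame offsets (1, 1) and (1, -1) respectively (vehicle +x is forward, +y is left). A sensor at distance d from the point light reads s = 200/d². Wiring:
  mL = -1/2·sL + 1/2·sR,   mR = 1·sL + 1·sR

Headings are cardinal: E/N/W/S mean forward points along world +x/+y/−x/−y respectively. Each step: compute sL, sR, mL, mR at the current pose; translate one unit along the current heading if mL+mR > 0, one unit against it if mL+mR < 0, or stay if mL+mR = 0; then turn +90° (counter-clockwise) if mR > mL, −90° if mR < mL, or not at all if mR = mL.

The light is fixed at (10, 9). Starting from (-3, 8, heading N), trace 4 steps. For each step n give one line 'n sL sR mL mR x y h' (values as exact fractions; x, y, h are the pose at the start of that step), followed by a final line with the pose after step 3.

n=0: pose=(-3,8,N); sL=50/49, sR=25/18; mL=325/1764, mR=2125/882; mL+mR=1525/588 → advance +1; mR−mL=3925/1764 → turn +1·90°
n=1: pose=(-3,9,W); sL=200/197, sR=200/197; mL=0, mR=400/197; mL+mR=400/197 → advance +1; mR−mL=400/197 → turn +1·90°
n=2: pose=(-4,9,S); sL=20/17, sR=100/113; mL=-280/1921, mR=3960/1921; mL+mR=3680/1921 → advance +1; mR−mL=4240/1921 → turn +1·90°
n=3: pose=(-4,8,E); sL=200/169, sR=200/173; mL=-400/29237, mR=68400/29237; mL+mR=68000/29237 → advance +1; mR−mL=68800/29237 → turn +1·90°

0 50/49 25/18 325/1764 2125/882 -3 8 N
1 200/197 200/197 0 400/197 -3 9 W
2 20/17 100/113 -280/1921 3960/1921 -4 9 S
3 200/169 200/173 -400/29237 68400/29237 -4 8 E
final -3 8 N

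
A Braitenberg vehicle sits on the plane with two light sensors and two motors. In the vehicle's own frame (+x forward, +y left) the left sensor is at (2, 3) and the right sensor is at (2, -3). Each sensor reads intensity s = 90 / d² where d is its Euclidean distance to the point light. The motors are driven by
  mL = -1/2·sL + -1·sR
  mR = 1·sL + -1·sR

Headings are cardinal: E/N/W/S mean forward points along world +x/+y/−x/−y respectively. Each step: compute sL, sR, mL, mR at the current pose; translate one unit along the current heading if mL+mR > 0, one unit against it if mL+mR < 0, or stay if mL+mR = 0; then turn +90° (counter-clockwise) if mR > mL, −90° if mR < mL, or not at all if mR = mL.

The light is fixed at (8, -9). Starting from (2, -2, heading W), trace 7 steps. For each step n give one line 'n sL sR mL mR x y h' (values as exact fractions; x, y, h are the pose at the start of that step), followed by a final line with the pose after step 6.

n=0: pose=(2,-2,W); sL=9/8, sR=45/82; mL=-729/656, mR=189/328; mL+mR=-351/656 → advance -1; mR−mL=27/16 → turn +1·90°
n=1: pose=(3,-2,S); sL=90/29, sR=90/89; mL=-6615/2581, mR=5400/2581; mL+mR=-1215/2581 → advance -1; mR−mL=135/29 → turn +1·90°
n=2: pose=(3,-1,E); sL=9/13, sR=45/17; mL=-1323/442, mR=-432/221; mL+mR=-2187/442 → advance -1; mR−mL=27/26 → turn +1·90°
n=3: pose=(2,-1,N); sL=90/181, sR=90/109; mL=-21195/19729, mR=-6480/19729; mL+mR=-27675/19729 → advance -1; mR−mL=135/181 → turn +1·90°
n=4: pose=(2,-2,W); sL=9/8, sR=45/82; mL=-729/656, mR=189/328; mL+mR=-351/656 → advance -1; mR−mL=27/16 → turn +1·90°
n=5: pose=(3,-2,S); sL=90/29, sR=90/89; mL=-6615/2581, mR=5400/2581; mL+mR=-1215/2581 → advance -1; mR−mL=135/29 → turn +1·90°
n=6: pose=(3,-1,E); sL=9/13, sR=45/17; mL=-1323/442, mR=-432/221; mL+mR=-2187/442 → advance -1; mR−mL=27/26 → turn +1·90°

0 9/8 45/82 -729/656 189/328 2 -2 W
1 90/29 90/89 -6615/2581 5400/2581 3 -2 S
2 9/13 45/17 -1323/442 -432/221 3 -1 E
3 90/181 90/109 -21195/19729 -6480/19729 2 -1 N
4 9/8 45/82 -729/656 189/328 2 -2 W
5 90/29 90/89 -6615/2581 5400/2581 3 -2 S
6 9/13 45/17 -1323/442 -432/221 3 -1 E
final 2 -1 N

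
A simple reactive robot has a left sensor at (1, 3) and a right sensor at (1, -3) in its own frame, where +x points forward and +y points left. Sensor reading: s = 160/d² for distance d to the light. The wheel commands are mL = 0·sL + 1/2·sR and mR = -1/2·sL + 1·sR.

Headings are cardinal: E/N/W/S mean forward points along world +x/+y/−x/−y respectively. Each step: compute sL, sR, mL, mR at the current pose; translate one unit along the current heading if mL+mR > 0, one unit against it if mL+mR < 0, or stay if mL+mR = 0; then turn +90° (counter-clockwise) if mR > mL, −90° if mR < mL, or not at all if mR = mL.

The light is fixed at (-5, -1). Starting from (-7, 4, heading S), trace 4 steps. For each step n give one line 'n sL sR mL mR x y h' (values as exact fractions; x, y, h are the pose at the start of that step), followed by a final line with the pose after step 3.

0 160/17 160/41 80/41 -560/697 -7 4 S
1 16 80/29 40/29 -152/29 -7 3 W
2 160/41 160/29 80/29 4240/1189 -6 3 N
3 20 40/17 20/17 -130/17 -6 4 W
final -5 4 N

n=0: pose=(-7,4,S); sL=160/17, sR=160/41; mL=80/41, mR=-560/697; mL+mR=800/697 → advance +1; mR−mL=-1920/697 → turn -1·90°
n=1: pose=(-7,3,W); sL=16, sR=80/29; mL=40/29, mR=-152/29; mL+mR=-112/29 → advance -1; mR−mL=-192/29 → turn -1·90°
n=2: pose=(-6,3,N); sL=160/41, sR=160/29; mL=80/29, mR=4240/1189; mL+mR=7520/1189 → advance +1; mR−mL=960/1189 → turn +1·90°
n=3: pose=(-6,4,W); sL=20, sR=40/17; mL=20/17, mR=-130/17; mL+mR=-110/17 → advance -1; mR−mL=-150/17 → turn -1·90°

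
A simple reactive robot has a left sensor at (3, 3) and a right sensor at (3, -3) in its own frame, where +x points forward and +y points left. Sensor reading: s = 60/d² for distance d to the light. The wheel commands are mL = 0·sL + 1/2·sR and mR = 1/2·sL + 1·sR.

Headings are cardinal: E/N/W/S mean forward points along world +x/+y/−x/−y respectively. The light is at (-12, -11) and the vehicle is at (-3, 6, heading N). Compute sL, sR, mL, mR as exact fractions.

15/109 15/136 15/272 2655/14824

left sensor world pos  = (-6, 9); dL² = 436
right sensor world pos = (0, 9); dR² = 544
sL = 60/436 = 15/109
sR = 60/544 = 15/136
mL = 0·sL + 1/2·sR = 15/272
mR = 1/2·sL + 1·sR = 2655/14824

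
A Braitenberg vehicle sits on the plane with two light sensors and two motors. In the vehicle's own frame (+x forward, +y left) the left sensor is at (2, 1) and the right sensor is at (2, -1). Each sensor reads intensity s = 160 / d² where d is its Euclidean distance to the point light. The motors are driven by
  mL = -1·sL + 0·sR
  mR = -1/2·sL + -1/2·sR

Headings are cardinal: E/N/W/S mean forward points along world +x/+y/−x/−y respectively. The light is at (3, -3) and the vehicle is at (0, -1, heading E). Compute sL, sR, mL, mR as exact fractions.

left sensor world pos  = (2, 0); dL² = 10
right sensor world pos = (2, -2); dR² = 2
sL = 160/10 = 16
sR = 160/2 = 80
mL = -1·sL + 0·sR = -16
mR = -1/2·sL + -1/2·sR = -48

16 80 -16 -48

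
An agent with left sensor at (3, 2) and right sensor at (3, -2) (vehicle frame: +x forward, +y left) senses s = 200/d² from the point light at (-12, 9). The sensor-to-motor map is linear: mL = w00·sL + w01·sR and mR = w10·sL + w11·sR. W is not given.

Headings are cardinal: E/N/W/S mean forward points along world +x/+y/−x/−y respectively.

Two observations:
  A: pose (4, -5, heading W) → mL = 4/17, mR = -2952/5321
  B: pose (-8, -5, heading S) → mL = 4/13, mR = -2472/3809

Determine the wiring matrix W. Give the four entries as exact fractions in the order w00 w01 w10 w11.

obs A: pose=(4,-5,W) → sL=8/17, sR=200/313, mL=4/17, mR=-2952/5321
obs B: pose=(-8,-5,S) → sL=8/13, sR=200/293, mL=4/13, mR=-2472/3809
sensor matrix S = [[8/17, 200/313], [8/13, 200/293]]; det S = -1459200/20267689
solve [mL_A; mL_B] = S·[w00; w01] and [mR_A; mR_B] = S·[w10; w11]:
  w00 = 1/2, w01 = 0, w10 = -1/2, w11 = -1/2

1/2 0 -1/2 -1/2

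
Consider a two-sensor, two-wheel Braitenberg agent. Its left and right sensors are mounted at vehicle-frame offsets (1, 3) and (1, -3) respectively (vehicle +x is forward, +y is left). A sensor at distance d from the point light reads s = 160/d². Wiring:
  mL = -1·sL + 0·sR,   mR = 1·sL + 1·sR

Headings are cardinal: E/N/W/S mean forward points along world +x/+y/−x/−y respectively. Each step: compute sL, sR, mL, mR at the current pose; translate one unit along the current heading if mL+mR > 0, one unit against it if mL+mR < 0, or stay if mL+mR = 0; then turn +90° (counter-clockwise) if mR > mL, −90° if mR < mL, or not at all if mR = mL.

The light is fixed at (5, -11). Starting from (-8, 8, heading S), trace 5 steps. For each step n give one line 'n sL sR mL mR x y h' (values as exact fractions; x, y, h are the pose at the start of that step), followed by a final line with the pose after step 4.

0 20/53 8/29 -20/53 1004/1537 -8 8 S
1 32/117 160/369 -32/117 3392/4797 -8 7 E
2 80/293 80/221 -80/293 41120/64753 -7 7 N
3 32/85 160/653 -32/85 34496/55505 -7 8 W
4 20/53 8/29 -20/53 1004/1537 -8 8 S
final -8 7 E

n=0: pose=(-8,8,S); sL=20/53, sR=8/29; mL=-20/53, mR=1004/1537; mL+mR=8/29 → advance +1; mR−mL=1584/1537 → turn +1·90°
n=1: pose=(-8,7,E); sL=32/117, sR=160/369; mL=-32/117, mR=3392/4797; mL+mR=160/369 → advance +1; mR−mL=1568/1599 → turn +1·90°
n=2: pose=(-7,7,N); sL=80/293, sR=80/221; mL=-80/293, mR=41120/64753; mL+mR=80/221 → advance +1; mR−mL=58800/64753 → turn +1·90°
n=3: pose=(-7,8,W); sL=32/85, sR=160/653; mL=-32/85, mR=34496/55505; mL+mR=160/653 → advance +1; mR−mL=55392/55505 → turn +1·90°
n=4: pose=(-8,8,S); sL=20/53, sR=8/29; mL=-20/53, mR=1004/1537; mL+mR=8/29 → advance +1; mR−mL=1584/1537 → turn +1·90°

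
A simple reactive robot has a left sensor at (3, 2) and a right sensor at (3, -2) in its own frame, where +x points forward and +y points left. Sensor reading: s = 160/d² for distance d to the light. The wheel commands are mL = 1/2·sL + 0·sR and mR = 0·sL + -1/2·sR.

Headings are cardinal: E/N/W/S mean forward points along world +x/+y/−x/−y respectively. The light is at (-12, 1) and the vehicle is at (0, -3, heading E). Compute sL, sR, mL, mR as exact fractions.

160/229 160/261 80/229 -80/261

left sensor world pos  = (3, -1); dL² = 229
right sensor world pos = (3, -5); dR² = 261
sL = 160/229 = 160/229
sR = 160/261 = 160/261
mL = 1/2·sL + 0·sR = 80/229
mR = 0·sL + -1/2·sR = -80/261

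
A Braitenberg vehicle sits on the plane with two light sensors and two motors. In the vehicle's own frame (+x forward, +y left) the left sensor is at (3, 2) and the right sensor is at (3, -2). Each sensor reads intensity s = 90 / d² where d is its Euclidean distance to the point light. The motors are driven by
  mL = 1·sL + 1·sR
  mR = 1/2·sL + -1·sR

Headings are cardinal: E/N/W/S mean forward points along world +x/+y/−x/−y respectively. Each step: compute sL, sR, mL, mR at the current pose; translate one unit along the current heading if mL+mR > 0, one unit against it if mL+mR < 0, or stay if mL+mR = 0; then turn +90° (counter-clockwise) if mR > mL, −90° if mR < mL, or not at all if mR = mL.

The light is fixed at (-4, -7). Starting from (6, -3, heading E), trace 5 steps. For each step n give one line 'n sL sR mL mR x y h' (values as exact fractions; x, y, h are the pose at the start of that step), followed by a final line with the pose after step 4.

n=0: pose=(6,-3,E); sL=18/41, sR=90/173; mL=6804/7093, mR=-2133/7093; mL+mR=27/41 → advance +1; mR−mL=-8937/7093 → turn -1·90°
n=1: pose=(7,-3,S); sL=9/17, sR=45/41; mL=1134/697, mR=-1161/1394; mL+mR=27/34 → advance +1; mR−mL=-3429/1394 → turn -1·90°
n=2: pose=(7,-4,W); sL=18/13, sR=90/89; mL=2772/1157, mR=-369/1157; mL+mR=27/13 → advance +1; mR−mL=-3141/1157 → turn -1·90°
n=3: pose=(6,-4,N); sL=9/10, sR=1/2; mL=7/5, mR=-1/20; mL+mR=27/20 → advance +1; mR−mL=-29/20 → turn -1·90°
n=4: pose=(6,-3,E); sL=18/41, sR=90/173; mL=6804/7093, mR=-2133/7093; mL+mR=27/41 → advance +1; mR−mL=-8937/7093 → turn -1·90°

0 18/41 90/173 6804/7093 -2133/7093 6 -3 E
1 9/17 45/41 1134/697 -1161/1394 7 -3 S
2 18/13 90/89 2772/1157 -369/1157 7 -4 W
3 9/10 1/2 7/5 -1/20 6 -4 N
4 18/41 90/173 6804/7093 -2133/7093 6 -3 E
final 7 -3 S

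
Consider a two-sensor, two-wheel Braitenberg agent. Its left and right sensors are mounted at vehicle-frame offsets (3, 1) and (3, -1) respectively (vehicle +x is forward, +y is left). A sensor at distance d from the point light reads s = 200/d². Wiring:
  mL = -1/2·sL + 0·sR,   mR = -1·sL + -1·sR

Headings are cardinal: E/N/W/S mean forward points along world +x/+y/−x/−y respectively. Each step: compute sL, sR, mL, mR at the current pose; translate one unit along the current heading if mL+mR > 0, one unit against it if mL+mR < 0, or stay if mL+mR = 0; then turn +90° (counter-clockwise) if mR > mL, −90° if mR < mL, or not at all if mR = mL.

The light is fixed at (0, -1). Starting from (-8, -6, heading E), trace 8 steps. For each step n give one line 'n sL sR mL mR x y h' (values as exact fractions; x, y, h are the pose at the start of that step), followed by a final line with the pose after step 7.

n=0: pose=(-8,-6,E); sL=200/41, sR=200/61; mL=-100/41, mR=-20400/2501; mL+mR=-26500/2501 → advance -1; mR−mL=-14300/2501 → turn -1·90°
n=1: pose=(-9,-6,S); sL=25/16, sR=50/41; mL=-25/32, mR=-1825/656; mL+mR=-4675/1312 → advance -1; mR−mL=-2625/1312 → turn -1·90°
n=2: pose=(-9,-5,W); sL=200/169, sR=200/153; mL=-100/169, mR=-64400/25857; mL+mR=-79700/25857 → advance -1; mR−mL=-49100/25857 → turn -1·90°
n=3: pose=(-8,-5,N); sL=100/41, sR=4; mL=-50/41, mR=-264/41; mL+mR=-314/41 → advance -1; mR−mL=-214/41 → turn -1·90°
n=4: pose=(-8,-6,E); sL=200/41, sR=200/61; mL=-100/41, mR=-20400/2501; mL+mR=-26500/2501 → advance -1; mR−mL=-14300/2501 → turn -1·90°
n=5: pose=(-9,-6,S); sL=25/16, sR=50/41; mL=-25/32, mR=-1825/656; mL+mR=-4675/1312 → advance -1; mR−mL=-2625/1312 → turn -1·90°
n=6: pose=(-9,-5,W); sL=200/169, sR=200/153; mL=-100/169, mR=-64400/25857; mL+mR=-79700/25857 → advance -1; mR−mL=-49100/25857 → turn -1·90°
n=7: pose=(-8,-5,N); sL=100/41, sR=4; mL=-50/41, mR=-264/41; mL+mR=-314/41 → advance -1; mR−mL=-214/41 → turn -1·90°

0 200/41 200/61 -100/41 -20400/2501 -8 -6 E
1 25/16 50/41 -25/32 -1825/656 -9 -6 S
2 200/169 200/153 -100/169 -64400/25857 -9 -5 W
3 100/41 4 -50/41 -264/41 -8 -5 N
4 200/41 200/61 -100/41 -20400/2501 -8 -6 E
5 25/16 50/41 -25/32 -1825/656 -9 -6 S
6 200/169 200/153 -100/169 -64400/25857 -9 -5 W
7 100/41 4 -50/41 -264/41 -8 -5 N
final -8 -6 E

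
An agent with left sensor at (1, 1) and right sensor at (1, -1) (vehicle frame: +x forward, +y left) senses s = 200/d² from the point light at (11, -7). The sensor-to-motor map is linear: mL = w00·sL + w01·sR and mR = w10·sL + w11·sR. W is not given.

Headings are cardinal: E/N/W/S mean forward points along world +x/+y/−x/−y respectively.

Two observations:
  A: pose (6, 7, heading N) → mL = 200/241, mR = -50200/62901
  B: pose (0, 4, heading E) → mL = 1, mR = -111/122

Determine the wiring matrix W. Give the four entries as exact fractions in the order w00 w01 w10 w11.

obs A: pose=(6,7,N) → sL=200/261, sR=200/241, mL=200/241, mR=-50200/62901
obs B: pose=(0,4,E) → sL=50/61, sR=1, mL=1, mR=-111/122
sensor matrix S = [[200/261, 200/241], [50/61, 1]]; det S = 330200/3836961
solve [mL_A; mL_B] = S·[w00; w01] and [mR_A; mR_B] = S·[w10; w11]:
  w00 = 0, w01 = 1, w10 = -1/2, w11 = -1/2

0 1 -1/2 -1/2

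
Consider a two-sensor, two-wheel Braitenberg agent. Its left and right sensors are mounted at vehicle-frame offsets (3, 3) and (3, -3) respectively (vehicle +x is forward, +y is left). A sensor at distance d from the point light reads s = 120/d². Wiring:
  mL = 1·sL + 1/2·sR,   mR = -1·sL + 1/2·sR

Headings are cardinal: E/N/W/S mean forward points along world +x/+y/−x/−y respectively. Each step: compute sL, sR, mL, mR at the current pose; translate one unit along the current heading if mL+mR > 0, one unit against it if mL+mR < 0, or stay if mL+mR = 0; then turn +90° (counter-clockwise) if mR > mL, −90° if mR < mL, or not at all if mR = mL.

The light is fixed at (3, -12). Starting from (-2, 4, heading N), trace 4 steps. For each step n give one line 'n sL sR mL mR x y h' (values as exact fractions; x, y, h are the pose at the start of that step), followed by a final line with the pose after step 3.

0 24/85 24/73 2772/6205 -732/6205 -2 4 N
1 30/101 3/5 603/1010 3/1010 -2 5 E
2 120/197 24/49 8244/9653 -3516/9653 -1 5 S
3 60/109 12/41 3114/4469 -1806/4469 -1 4 W
final -2 4 N

n=0: pose=(-2,4,N); sL=24/85, sR=24/73; mL=2772/6205, mR=-732/6205; mL+mR=24/73 → advance +1; mR−mL=-48/85 → turn -1·90°
n=1: pose=(-2,5,E); sL=30/101, sR=3/5; mL=603/1010, mR=3/1010; mL+mR=3/5 → advance +1; mR−mL=-60/101 → turn -1·90°
n=2: pose=(-1,5,S); sL=120/197, sR=24/49; mL=8244/9653, mR=-3516/9653; mL+mR=24/49 → advance +1; mR−mL=-240/197 → turn -1·90°
n=3: pose=(-1,4,W); sL=60/109, sR=12/41; mL=3114/4469, mR=-1806/4469; mL+mR=12/41 → advance +1; mR−mL=-120/109 → turn -1·90°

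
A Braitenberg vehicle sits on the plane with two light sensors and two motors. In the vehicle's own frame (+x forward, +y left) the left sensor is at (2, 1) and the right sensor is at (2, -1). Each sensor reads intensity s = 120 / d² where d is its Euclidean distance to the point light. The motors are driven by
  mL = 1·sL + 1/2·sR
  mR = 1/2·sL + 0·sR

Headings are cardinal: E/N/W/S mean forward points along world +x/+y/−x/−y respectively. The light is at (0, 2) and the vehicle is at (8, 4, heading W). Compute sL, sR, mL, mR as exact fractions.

120/37 8/3 508/111 60/37

left sensor world pos  = (6, 3); dL² = 37
right sensor world pos = (6, 5); dR² = 45
sL = 120/37 = 120/37
sR = 120/45 = 8/3
mL = 1·sL + 1/2·sR = 508/111
mR = 1/2·sL + 0·sR = 60/37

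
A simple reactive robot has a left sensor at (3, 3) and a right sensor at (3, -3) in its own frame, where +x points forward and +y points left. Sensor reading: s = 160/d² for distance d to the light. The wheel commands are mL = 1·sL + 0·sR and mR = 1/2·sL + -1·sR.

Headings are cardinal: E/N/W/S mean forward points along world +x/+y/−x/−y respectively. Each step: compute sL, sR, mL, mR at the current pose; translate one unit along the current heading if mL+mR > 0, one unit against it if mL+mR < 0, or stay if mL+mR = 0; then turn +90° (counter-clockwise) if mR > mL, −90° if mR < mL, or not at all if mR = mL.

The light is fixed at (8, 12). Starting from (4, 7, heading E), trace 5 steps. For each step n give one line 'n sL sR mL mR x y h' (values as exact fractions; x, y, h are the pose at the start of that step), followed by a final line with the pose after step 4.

0 32 32/13 32 176/13 4 7 E
1 5/2 8/5 5/2 -7/20 5 7 S
2 160/117 32/9 160/117 -112/39 5 6 W
3 80/17 16 80/17 -232/17 6 6 N
4 160/17 160/101 160/17 5360/1717 6 5 E
final 7 5 S

n=0: pose=(4,7,E); sL=32, sR=32/13; mL=32, mR=176/13; mL+mR=592/13 → advance +1; mR−mL=-240/13 → turn -1·90°
n=1: pose=(5,7,S); sL=5/2, sR=8/5; mL=5/2, mR=-7/20; mL+mR=43/20 → advance +1; mR−mL=-57/20 → turn -1·90°
n=2: pose=(5,6,W); sL=160/117, sR=32/9; mL=160/117, mR=-112/39; mL+mR=-176/117 → advance -1; mR−mL=-496/117 → turn -1·90°
n=3: pose=(6,6,N); sL=80/17, sR=16; mL=80/17, mR=-232/17; mL+mR=-152/17 → advance -1; mR−mL=-312/17 → turn -1·90°
n=4: pose=(6,5,E); sL=160/17, sR=160/101; mL=160/17, mR=5360/1717; mL+mR=21520/1717 → advance +1; mR−mL=-10800/1717 → turn -1·90°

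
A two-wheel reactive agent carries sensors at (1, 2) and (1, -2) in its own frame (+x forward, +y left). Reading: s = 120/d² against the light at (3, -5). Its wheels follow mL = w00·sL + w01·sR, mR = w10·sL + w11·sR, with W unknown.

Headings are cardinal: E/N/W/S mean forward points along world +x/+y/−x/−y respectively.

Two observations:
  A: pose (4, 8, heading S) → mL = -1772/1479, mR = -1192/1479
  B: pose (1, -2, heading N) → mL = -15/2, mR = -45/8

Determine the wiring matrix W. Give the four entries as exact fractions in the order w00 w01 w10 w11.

obs A: pose=(4,8,S) → sL=40/51, sR=24/29, mL=-1772/1479, mR=-1192/1479
obs B: pose=(1,-2,N) → sL=15/4, sR=15/2, mL=-15/2, mR=-45/8
sensor matrix S = [[40/51, 24/29], [15/4, 15/2]]; det S = 1370/493
solve [mL_A; mL_B] = S·[w00; w01] and [mR_A; mR_B] = S·[w10; w11]:
  w00 = -1, w01 = -1/2, w10 = -1/2, w11 = -1/2

-1 -1/2 -1/2 -1/2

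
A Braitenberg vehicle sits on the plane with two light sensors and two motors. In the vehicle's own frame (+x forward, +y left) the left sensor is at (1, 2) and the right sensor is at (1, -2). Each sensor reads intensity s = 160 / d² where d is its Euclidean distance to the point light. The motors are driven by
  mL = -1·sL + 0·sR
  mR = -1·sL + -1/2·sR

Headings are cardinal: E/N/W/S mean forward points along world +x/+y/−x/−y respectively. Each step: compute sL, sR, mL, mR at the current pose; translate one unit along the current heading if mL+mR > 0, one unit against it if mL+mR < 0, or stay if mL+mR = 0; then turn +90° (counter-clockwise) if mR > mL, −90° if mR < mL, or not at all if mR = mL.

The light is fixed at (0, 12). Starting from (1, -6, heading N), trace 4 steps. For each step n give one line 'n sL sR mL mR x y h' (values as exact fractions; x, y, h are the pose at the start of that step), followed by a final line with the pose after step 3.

n=0: pose=(1,-6,N); sL=16/29, sR=80/149; mL=-16/29, mR=-3544/4321; mL+mR=-5928/4321 → advance -1; mR−mL=-40/149 → turn -1·90°
n=1: pose=(1,-7,E); sL=160/293, sR=32/89; mL=-160/293, mR=-18928/26077; mL+mR=-33168/26077 → advance -1; mR−mL=-16/89 → turn -1·90°
n=2: pose=(0,-7,S); sL=40/101, sR=40/101; mL=-40/101, mR=-60/101; mL+mR=-100/101 → advance -1; mR−mL=-20/101 → turn -1·90°
n=3: pose=(0,-6,W); sL=160/401, sR=160/257; mL=-160/401, mR=-73200/103057; mL+mR=-114320/103057 → advance -1; mR−mL=-80/257 → turn -1·90°

0 16/29 80/149 -16/29 -3544/4321 1 -6 N
1 160/293 32/89 -160/293 -18928/26077 1 -7 E
2 40/101 40/101 -40/101 -60/101 0 -7 S
3 160/401 160/257 -160/401 -73200/103057 0 -6 W
final 1 -6 N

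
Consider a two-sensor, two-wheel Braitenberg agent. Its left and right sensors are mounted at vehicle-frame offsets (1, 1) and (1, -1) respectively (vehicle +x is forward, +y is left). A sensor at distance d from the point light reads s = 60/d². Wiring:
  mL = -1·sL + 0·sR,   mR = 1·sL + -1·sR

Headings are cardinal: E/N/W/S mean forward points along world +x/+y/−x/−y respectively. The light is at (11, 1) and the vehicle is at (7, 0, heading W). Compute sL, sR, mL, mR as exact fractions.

left sensor world pos  = (6, -1); dL² = 29
right sensor world pos = (6, 1); dR² = 25
sL = 60/29 = 60/29
sR = 60/25 = 12/5
mL = -1·sL + 0·sR = -60/29
mR = 1·sL + -1·sR = -48/145

60/29 12/5 -60/29 -48/145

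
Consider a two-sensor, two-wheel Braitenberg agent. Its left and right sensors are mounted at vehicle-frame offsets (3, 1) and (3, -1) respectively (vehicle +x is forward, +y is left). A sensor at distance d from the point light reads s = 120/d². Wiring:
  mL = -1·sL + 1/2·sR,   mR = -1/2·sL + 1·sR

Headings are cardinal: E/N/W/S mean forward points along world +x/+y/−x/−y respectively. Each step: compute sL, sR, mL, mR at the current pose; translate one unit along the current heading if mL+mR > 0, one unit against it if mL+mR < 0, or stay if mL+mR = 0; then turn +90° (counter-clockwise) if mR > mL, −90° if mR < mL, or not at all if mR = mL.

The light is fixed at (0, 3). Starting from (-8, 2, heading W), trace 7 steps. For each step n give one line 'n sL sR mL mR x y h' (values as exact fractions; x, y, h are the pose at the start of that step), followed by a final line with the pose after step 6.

n=0: pose=(-8,2,W); sL=24/25, sR=120/121; mL=-1404/3025, mR=1548/3025; mL+mR=144/3025 → advance +1; mR−mL=2952/3025 → turn +1·90°
n=1: pose=(-9,2,S); sL=3/2, sR=30/29; mL=-57/58, mR=33/116; mL+mR=-81/116 → advance -1; mR−mL=147/116 → turn +1·90°
n=2: pose=(-9,3,E); sL=120/37, sR=120/37; mL=-60/37, mR=60/37; mL+mR=0 → advance +0; mR−mL=120/37 → turn +1·90°
n=3: pose=(-9,3,N); sL=120/109, sR=120/73; mL=-2220/7957, mR=8700/7957; mL+mR=6480/7957 → advance +1; mR−mL=10920/7957 → turn +1·90°
n=4: pose=(-9,4,W); sL=5/6, sR=30/37; mL=-95/222, mR=175/444; mL+mR=-5/148 → advance -1; mR−mL=365/444 → turn +1·90°
n=5: pose=(-8,4,S); sL=120/53, sR=24/17; mL=-1404/901, mR=252/901; mL+mR=-1152/901 → advance -1; mR−mL=1656/901 → turn +1·90°
n=6: pose=(-8,5,E); sL=60/17, sR=60/13; mL=-270/221, mR=630/221; mL+mR=360/221 → advance +1; mR−mL=900/221 → turn +1·90°

0 24/25 120/121 -1404/3025 1548/3025 -8 2 W
1 3/2 30/29 -57/58 33/116 -9 2 S
2 120/37 120/37 -60/37 60/37 -9 3 E
3 120/109 120/73 -2220/7957 8700/7957 -9 3 N
4 5/6 30/37 -95/222 175/444 -9 4 W
5 120/53 24/17 -1404/901 252/901 -8 4 S
6 60/17 60/13 -270/221 630/221 -8 5 E
final -7 5 N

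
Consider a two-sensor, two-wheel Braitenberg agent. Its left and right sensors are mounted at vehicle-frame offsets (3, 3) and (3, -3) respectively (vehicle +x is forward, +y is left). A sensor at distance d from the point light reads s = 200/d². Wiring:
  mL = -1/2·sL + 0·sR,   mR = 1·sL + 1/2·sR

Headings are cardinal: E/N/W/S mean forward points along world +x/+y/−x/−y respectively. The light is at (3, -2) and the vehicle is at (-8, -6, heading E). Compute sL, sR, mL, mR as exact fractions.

40/13 200/113 -20/13 5820/1469

left sensor world pos  = (-5, -3); dL² = 65
right sensor world pos = (-5, -9); dR² = 113
sL = 200/65 = 40/13
sR = 200/113 = 200/113
mL = -1/2·sL + 0·sR = -20/13
mR = 1·sL + 1/2·sR = 5820/1469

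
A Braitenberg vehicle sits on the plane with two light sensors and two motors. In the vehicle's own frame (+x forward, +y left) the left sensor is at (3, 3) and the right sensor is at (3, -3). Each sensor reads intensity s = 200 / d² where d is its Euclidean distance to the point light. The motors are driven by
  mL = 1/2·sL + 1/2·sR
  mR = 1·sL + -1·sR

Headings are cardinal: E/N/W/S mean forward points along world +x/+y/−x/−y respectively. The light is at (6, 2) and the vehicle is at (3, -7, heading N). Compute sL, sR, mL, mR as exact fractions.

25/9 50/9 25/6 -25/9

left sensor world pos  = (0, -4); dL² = 72
right sensor world pos = (6, -4); dR² = 36
sL = 200/72 = 25/9
sR = 200/36 = 50/9
mL = 1/2·sL + 1/2·sR = 25/6
mR = 1·sL + -1·sR = -25/9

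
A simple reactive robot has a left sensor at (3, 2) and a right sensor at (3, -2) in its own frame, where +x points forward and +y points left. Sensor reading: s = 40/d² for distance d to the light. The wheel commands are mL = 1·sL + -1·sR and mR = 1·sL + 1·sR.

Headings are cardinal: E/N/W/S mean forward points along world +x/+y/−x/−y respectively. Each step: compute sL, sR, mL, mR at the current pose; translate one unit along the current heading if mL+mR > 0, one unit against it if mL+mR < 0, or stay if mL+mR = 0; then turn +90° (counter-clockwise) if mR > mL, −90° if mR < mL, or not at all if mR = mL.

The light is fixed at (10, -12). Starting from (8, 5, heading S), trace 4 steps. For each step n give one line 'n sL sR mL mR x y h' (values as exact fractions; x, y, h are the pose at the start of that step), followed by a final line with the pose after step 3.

0 10/49 10/53 40/2597 1020/2597 8 5 S
1 8/65 40/197 -1024/12805 4176/12805 8 4 E
2 4/37 20/181 -16/6697 1464/6697 9 4 N
3 40/241 40/377 5440/90857 24720/90857 9 5 W
final 8 5 S

n=0: pose=(8,5,S); sL=10/49, sR=10/53; mL=40/2597, mR=1020/2597; mL+mR=20/49 → advance +1; mR−mL=20/53 → turn +1·90°
n=1: pose=(8,4,E); sL=8/65, sR=40/197; mL=-1024/12805, mR=4176/12805; mL+mR=16/65 → advance +1; mR−mL=80/197 → turn +1·90°
n=2: pose=(9,4,N); sL=4/37, sR=20/181; mL=-16/6697, mR=1464/6697; mL+mR=8/37 → advance +1; mR−mL=40/181 → turn +1·90°
n=3: pose=(9,5,W); sL=40/241, sR=40/377; mL=5440/90857, mR=24720/90857; mL+mR=80/241 → advance +1; mR−mL=80/377 → turn +1·90°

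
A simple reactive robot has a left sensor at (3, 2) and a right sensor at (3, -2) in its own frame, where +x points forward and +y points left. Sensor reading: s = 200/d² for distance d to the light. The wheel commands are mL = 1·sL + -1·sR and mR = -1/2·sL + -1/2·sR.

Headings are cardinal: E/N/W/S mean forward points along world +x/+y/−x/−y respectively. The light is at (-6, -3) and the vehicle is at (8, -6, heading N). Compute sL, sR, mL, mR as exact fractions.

25/18 25/32 175/288 -625/576

left sensor world pos  = (6, -3); dL² = 144
right sensor world pos = (10, -3); dR² = 256
sL = 200/144 = 25/18
sR = 200/256 = 25/32
mL = 1·sL + -1·sR = 175/288
mR = -1/2·sL + -1/2·sR = -625/576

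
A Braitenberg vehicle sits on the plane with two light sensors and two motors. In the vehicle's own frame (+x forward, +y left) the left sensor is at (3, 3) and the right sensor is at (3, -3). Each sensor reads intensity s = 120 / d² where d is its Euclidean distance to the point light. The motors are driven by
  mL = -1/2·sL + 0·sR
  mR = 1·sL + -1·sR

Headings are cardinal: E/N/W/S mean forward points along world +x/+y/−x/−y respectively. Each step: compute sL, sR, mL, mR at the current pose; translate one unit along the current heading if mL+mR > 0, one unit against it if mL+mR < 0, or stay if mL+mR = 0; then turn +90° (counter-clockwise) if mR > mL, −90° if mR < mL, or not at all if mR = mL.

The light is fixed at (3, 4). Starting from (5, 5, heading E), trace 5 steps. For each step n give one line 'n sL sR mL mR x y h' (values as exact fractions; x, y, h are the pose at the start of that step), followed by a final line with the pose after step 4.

0 120/41 120/29 -60/41 -1440/1189 5 5 E
1 6 15/4 -3 9/4 4 5 N
2 120/13 120/13 -60/13 0 4 4 W
3 60/17 12 -30/17 -144/17 5 4 S
4 24 120/17 -12 288/17 5 5 W
final 4 5 S

n=0: pose=(5,5,E); sL=120/41, sR=120/29; mL=-60/41, mR=-1440/1189; mL+mR=-3180/1189 → advance -1; mR−mL=300/1189 → turn +1·90°
n=1: pose=(4,5,N); sL=6, sR=15/4; mL=-3, mR=9/4; mL+mR=-3/4 → advance -1; mR−mL=21/4 → turn +1·90°
n=2: pose=(4,4,W); sL=120/13, sR=120/13; mL=-60/13, mR=0; mL+mR=-60/13 → advance -1; mR−mL=60/13 → turn +1·90°
n=3: pose=(5,4,S); sL=60/17, sR=12; mL=-30/17, mR=-144/17; mL+mR=-174/17 → advance -1; mR−mL=-114/17 → turn -1·90°
n=4: pose=(5,5,W); sL=24, sR=120/17; mL=-12, mR=288/17; mL+mR=84/17 → advance +1; mR−mL=492/17 → turn +1·90°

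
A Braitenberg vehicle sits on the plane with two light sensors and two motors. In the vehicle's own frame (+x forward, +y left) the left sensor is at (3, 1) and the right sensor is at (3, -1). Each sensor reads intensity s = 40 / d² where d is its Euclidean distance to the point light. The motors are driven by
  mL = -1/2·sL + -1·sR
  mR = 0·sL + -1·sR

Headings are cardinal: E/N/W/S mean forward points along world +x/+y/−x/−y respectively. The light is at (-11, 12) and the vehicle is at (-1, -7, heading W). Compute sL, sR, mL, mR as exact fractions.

left sensor world pos  = (-4, -8); dL² = 449
right sensor world pos = (-4, -6); dR² = 373
sL = 40/449 = 40/449
sR = 40/373 = 40/373
mL = -1/2·sL + -1·sR = -25420/167477
mR = 0·sL + -1·sR = -40/373

40/449 40/373 -25420/167477 -40/373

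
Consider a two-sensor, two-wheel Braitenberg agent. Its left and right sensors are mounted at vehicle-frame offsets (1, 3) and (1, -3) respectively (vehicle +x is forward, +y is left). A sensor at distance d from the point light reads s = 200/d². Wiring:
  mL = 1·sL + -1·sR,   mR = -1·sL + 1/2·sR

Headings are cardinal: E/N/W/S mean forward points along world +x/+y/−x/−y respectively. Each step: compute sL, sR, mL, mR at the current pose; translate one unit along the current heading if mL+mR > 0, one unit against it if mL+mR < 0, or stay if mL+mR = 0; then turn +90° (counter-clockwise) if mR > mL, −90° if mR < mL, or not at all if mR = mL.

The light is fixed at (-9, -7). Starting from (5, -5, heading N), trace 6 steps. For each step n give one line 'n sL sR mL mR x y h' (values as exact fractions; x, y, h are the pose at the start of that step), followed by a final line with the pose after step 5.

0 20/13 100/149 1680/1937 -2330/1937 5 -5 N
1 200/241 200/229 -2400/55189 -21700/55189 5 -6 E
2 25/32 2 -39/32 7/32 4 -6 S
3 200/221 200/197 -4800/43537 -17300/43537 4 -5 E
4 100/113 100/41 -7200/4633 1550/4633 3 -5 S
5 40/41 200/169 -1440/6929 -2660/6929 3 -4 E
final 2 -4 S

n=0: pose=(5,-5,N); sL=20/13, sR=100/149; mL=1680/1937, mR=-2330/1937; mL+mR=-50/149 → advance -1; mR−mL=-4010/1937 → turn -1·90°
n=1: pose=(5,-6,E); sL=200/241, sR=200/229; mL=-2400/55189, mR=-21700/55189; mL+mR=-100/229 → advance -1; mR−mL=-19300/55189 → turn -1·90°
n=2: pose=(4,-6,S); sL=25/32, sR=2; mL=-39/32, mR=7/32; mL+mR=-1 → advance -1; mR−mL=23/16 → turn +1·90°
n=3: pose=(4,-5,E); sL=200/221, sR=200/197; mL=-4800/43537, mR=-17300/43537; mL+mR=-100/197 → advance -1; mR−mL=-12500/43537 → turn -1·90°
n=4: pose=(3,-5,S); sL=100/113, sR=100/41; mL=-7200/4633, mR=1550/4633; mL+mR=-50/41 → advance -1; mR−mL=8750/4633 → turn +1·90°
n=5: pose=(3,-4,E); sL=40/41, sR=200/169; mL=-1440/6929, mR=-2660/6929; mL+mR=-100/169 → advance -1; mR−mL=-1220/6929 → turn -1·90°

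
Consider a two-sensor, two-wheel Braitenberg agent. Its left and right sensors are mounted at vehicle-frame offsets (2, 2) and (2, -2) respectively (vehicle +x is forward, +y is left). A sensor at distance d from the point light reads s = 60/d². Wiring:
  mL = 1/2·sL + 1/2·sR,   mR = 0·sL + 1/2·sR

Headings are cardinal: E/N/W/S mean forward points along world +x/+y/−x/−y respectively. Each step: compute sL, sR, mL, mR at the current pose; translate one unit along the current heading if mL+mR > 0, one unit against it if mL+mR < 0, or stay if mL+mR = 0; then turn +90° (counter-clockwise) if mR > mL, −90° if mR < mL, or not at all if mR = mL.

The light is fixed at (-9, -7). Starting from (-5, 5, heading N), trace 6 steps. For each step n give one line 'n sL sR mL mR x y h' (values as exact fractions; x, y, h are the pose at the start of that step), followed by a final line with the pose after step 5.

0 3/10 15/58 81/290 15/116 -5 5 N
1 20/87 60/157 4180/13659 30/157 -5 6 E
2 6/17 6/13 90/221 3/13 -4 6 S
3 60/109 12/41 1884/4469 6/41 -4 5 W
4 3/10 15/58 81/290 15/116 -5 5 N
5 20/87 60/157 4180/13659 30/157 -5 6 E
final -4 6 S

n=0: pose=(-5,5,N); sL=3/10, sR=15/58; mL=81/290, mR=15/116; mL+mR=237/580 → advance +1; mR−mL=-3/20 → turn -1·90°
n=1: pose=(-5,6,E); sL=20/87, sR=60/157; mL=4180/13659, mR=30/157; mL+mR=6790/13659 → advance +1; mR−mL=-10/87 → turn -1·90°
n=2: pose=(-4,6,S); sL=6/17, sR=6/13; mL=90/221, mR=3/13; mL+mR=141/221 → advance +1; mR−mL=-3/17 → turn -1·90°
n=3: pose=(-4,5,W); sL=60/109, sR=12/41; mL=1884/4469, mR=6/41; mL+mR=2538/4469 → advance +1; mR−mL=-30/109 → turn -1·90°
n=4: pose=(-5,5,N); sL=3/10, sR=15/58; mL=81/290, mR=15/116; mL+mR=237/580 → advance +1; mR−mL=-3/20 → turn -1·90°
n=5: pose=(-5,6,E); sL=20/87, sR=60/157; mL=4180/13659, mR=30/157; mL+mR=6790/13659 → advance +1; mR−mL=-10/87 → turn -1·90°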